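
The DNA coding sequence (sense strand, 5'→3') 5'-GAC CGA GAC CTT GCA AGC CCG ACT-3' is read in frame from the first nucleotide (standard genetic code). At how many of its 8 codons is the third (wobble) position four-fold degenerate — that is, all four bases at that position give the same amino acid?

Codon 1 GAC (Asp): third position 2-fold.
Codon 2 CGA (Arg): third position 4-fold.
Codon 3 GAC (Asp): third position 2-fold.
Codon 4 CTT (Leu): third position 4-fold.
Codon 5 GCA (Ala): third position 4-fold.
Codon 6 AGC (Ser): third position 2-fold.
Codon 7 CCG (Pro): third position 4-fold.
Codon 8 ACT (Thr): third position 4-fold.
Four-fold degenerate third positions: 5.

5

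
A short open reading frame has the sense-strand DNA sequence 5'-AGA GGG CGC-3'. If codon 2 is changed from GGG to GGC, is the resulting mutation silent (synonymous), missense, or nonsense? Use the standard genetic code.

silent

Position 6 falls in codon 2: GGG → Gly.
After the substitution the codon is GGC → Gly.
Both encode Gly, so the change is synonymous.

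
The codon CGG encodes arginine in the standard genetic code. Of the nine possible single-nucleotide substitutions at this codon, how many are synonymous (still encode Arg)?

Position 1: AGG → 1 synonymous.
Position 2: none → 0 synonymous.
Position 3: CGT, CGC, CGA → 3 synonymous.
Total: 1 + 0 + 3 = 4.

4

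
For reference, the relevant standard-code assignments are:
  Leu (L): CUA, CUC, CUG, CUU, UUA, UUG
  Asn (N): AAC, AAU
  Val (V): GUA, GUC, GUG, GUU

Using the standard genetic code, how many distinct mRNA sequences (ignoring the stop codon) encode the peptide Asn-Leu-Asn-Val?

Asn: 2 codons.
Leu: 6 codons.
Asn: 2 codons.
Val: 4 codons.
2 × 6 × 2 × 4 = 96.

96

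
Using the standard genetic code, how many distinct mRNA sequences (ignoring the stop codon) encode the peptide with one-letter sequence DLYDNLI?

1728

Asp: 2 codons.
Leu: 6 codons.
Tyr: 2 codons.
Asp: 2 codons.
Asn: 2 codons.
Leu: 6 codons.
Ile: 3 codons.
2 × 6 × 2 × 2 × 2 × 6 × 3 = 1728.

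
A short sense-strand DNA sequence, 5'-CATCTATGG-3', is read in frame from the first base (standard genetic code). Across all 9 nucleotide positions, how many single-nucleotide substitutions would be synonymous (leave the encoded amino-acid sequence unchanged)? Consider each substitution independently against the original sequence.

Codon 1 (CAT, His): 1 synonymous substitution.
Codon 2 (CTA, Leu): 4 synonymous substitutions.
Codon 3 (TGG, Trp): 0 synonymous substitutions.
Total: 1 + 4 + 0 = 5.

5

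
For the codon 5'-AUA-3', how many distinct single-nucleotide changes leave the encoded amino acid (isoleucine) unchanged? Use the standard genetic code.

2

Position 1: none → 0 synonymous.
Position 2: none → 0 synonymous.
Position 3: AUU, AUC → 2 synonymous.
Total: 0 + 0 + 2 = 2.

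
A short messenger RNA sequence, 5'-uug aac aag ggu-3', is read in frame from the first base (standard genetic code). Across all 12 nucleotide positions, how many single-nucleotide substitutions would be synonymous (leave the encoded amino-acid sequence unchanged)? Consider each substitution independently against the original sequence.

7

Codon 1 (UUG, Leu): 2 synonymous substitutions.
Codon 2 (AAC, Asn): 1 synonymous substitution.
Codon 3 (AAG, Lys): 1 synonymous substitution.
Codon 4 (GGU, Gly): 3 synonymous substitutions.
Total: 2 + 1 + 1 + 3 = 7.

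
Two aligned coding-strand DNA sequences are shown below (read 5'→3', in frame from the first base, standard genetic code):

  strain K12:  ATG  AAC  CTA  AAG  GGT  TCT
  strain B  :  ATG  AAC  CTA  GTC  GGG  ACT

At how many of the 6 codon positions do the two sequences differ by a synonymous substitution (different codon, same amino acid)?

1

Codon 1: ATG Met / ATG Met — identical.
Codon 2: AAC Asn / AAC Asn — identical.
Codon 3: CTA Leu / CTA Leu — identical.
Codon 4: AAG Lys / GTC Val — nonsynonymous.
Codon 5: GGT Gly / GGG Gly — synonymous.
Codon 6: TCT Ser / ACT Thr — nonsynonymous.
Synonymous differences: 1.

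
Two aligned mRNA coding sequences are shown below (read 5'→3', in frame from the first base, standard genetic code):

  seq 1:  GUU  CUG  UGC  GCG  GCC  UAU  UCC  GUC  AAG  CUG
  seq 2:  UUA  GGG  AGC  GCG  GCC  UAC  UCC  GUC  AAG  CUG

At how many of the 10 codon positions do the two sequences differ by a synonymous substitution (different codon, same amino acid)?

Codon 1: GUU Val / UUA Leu — nonsynonymous.
Codon 2: CUG Leu / GGG Gly — nonsynonymous.
Codon 3: UGC Cys / AGC Ser — nonsynonymous.
Codon 4: GCG Ala / GCG Ala — identical.
Codon 5: GCC Ala / GCC Ala — identical.
Codon 6: UAU Tyr / UAC Tyr — synonymous.
Codon 7: UCC Ser / UCC Ser — identical.
Codon 8: GUC Val / GUC Val — identical.
Codon 9: AAG Lys / AAG Lys — identical.
Codon 10: CUG Leu / CUG Leu — identical.
Synonymous differences: 1.

1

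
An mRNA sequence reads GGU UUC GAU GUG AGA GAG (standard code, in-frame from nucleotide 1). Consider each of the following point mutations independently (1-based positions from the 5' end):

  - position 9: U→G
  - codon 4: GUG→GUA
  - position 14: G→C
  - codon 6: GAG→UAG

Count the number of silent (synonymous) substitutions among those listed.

Codon 3: GAU (Asp) → GAG (Glu) — missense.
Codon 4: GUG (Val) → GUA (Val) — synonymous.
Codon 5: AGA (Arg) → ACA (Thr) — missense.
Codon 6: GAG (Glu) → UAG (Stop) — nonsense.
Synonymous: 1 of 4.

1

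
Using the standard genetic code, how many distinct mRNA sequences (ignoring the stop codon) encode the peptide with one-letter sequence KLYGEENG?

3072

Lys: 2 codons.
Leu: 6 codons.
Tyr: 2 codons.
Gly: 4 codons.
Glu: 2 codons.
Glu: 2 codons.
Asn: 2 codons.
Gly: 4 codons.
2 × 6 × 2 × 4 × 2 × 2 × 2 × 4 = 3072.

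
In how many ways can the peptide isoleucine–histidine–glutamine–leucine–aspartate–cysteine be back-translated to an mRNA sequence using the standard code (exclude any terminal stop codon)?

288

Ile: 3 codons.
His: 2 codons.
Gln: 2 codons.
Leu: 6 codons.
Asp: 2 codons.
Cys: 2 codons.
3 × 2 × 2 × 6 × 2 × 2 = 288.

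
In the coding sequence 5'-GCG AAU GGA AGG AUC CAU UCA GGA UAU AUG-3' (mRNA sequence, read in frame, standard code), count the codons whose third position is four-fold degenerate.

Codon 1 GCG (Ala): third position 4-fold.
Codon 2 AAU (Asn): third position 2-fold.
Codon 3 GGA (Gly): third position 4-fold.
Codon 4 AGG (Arg): third position 2-fold.
Codon 5 AUC (Ile): third position 3-fold.
Codon 6 CAU (His): third position 2-fold.
Codon 7 UCA (Ser): third position 4-fold.
Codon 8 GGA (Gly): third position 4-fold.
Codon 9 UAU (Tyr): third position 2-fold.
Codon 10 AUG (Met): third position 1-fold.
Four-fold degenerate third positions: 4.

4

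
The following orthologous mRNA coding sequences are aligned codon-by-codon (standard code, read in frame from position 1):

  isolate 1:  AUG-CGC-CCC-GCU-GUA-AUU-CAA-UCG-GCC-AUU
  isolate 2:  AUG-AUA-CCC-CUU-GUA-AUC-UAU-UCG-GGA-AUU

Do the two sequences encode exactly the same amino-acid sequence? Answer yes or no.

no

Codon 1: AUG Met / AUG Met — identical.
Codon 2: CGC Arg / AUA Ile — nonsynonymous.
Codon 3: CCC Pro / CCC Pro — identical.
Codon 4: GCU Ala / CUU Leu — nonsynonymous.
Codon 5: GUA Val / GUA Val — identical.
Codon 6: AUU Ile / AUC Ile — synonymous.
Codon 7: CAA Gln / UAU Tyr — nonsynonymous.
Codon 8: UCG Ser / UCG Ser — identical.
Codon 9: GCC Ala / GGA Gly — nonsynonymous.
Codon 10: AUU Ile / AUU Ile — identical.
Nonsynonymous differences: 4 → different protein.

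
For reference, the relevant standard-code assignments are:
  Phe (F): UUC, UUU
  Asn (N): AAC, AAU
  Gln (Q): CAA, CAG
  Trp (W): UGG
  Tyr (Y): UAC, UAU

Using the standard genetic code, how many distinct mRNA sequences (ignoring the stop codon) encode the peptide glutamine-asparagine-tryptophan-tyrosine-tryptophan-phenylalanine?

16

Gln: 2 codons.
Asn: 2 codons.
Trp: 1 codon.
Tyr: 2 codons.
Trp: 1 codon.
Phe: 2 codons.
2 × 2 × 1 × 2 × 1 × 2 = 16.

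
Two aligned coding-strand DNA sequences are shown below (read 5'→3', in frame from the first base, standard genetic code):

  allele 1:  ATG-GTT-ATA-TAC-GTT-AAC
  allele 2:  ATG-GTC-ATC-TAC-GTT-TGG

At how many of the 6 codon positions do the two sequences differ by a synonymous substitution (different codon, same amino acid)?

Codon 1: ATG Met / ATG Met — identical.
Codon 2: GTT Val / GTC Val — synonymous.
Codon 3: ATA Ile / ATC Ile — synonymous.
Codon 4: TAC Tyr / TAC Tyr — identical.
Codon 5: GTT Val / GTT Val — identical.
Codon 6: AAC Asn / TGG Trp — nonsynonymous.
Synonymous differences: 2.

2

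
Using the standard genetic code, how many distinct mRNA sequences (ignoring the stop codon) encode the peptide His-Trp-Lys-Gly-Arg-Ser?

576

His: 2 codons.
Trp: 1 codon.
Lys: 2 codons.
Gly: 4 codons.
Arg: 6 codons.
Ser: 6 codons.
2 × 1 × 2 × 4 × 6 × 6 = 576.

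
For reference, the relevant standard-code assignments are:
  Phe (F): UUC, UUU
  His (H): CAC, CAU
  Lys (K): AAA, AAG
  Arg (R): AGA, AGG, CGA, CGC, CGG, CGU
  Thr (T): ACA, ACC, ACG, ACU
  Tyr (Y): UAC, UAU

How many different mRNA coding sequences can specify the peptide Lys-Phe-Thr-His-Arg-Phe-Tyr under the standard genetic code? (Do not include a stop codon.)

Lys: 2 codons.
Phe: 2 codons.
Thr: 4 codons.
His: 2 codons.
Arg: 6 codons.
Phe: 2 codons.
Tyr: 2 codons.
2 × 2 × 4 × 2 × 6 × 2 × 2 = 768.

768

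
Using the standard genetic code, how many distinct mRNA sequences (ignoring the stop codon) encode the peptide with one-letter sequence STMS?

Ser: 6 codons.
Thr: 4 codons.
Met: 1 codon.
Ser: 6 codons.
6 × 4 × 1 × 6 = 144.

144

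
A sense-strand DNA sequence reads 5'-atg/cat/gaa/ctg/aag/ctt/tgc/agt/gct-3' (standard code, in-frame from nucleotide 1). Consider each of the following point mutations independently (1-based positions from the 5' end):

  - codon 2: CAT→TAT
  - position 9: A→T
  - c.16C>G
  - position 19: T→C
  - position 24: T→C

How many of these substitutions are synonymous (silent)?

1

Codon 2: CAT (His) → TAT (Tyr) — missense.
Codon 3: GAA (Glu) → GAT (Asp) — missense.
Codon 6: CTT (Leu) → GTT (Val) — missense.
Codon 7: TGC (Cys) → CGC (Arg) — missense.
Codon 8: AGT (Ser) → AGC (Ser) — synonymous.
Synonymous: 1 of 5.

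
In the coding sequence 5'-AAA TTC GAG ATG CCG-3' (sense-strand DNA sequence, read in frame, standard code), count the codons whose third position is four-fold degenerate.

1

Codon 1 AAA (Lys): third position 2-fold.
Codon 2 TTC (Phe): third position 2-fold.
Codon 3 GAG (Glu): third position 2-fold.
Codon 4 ATG (Met): third position 1-fold.
Codon 5 CCG (Pro): third position 4-fold.
Four-fold degenerate third positions: 1.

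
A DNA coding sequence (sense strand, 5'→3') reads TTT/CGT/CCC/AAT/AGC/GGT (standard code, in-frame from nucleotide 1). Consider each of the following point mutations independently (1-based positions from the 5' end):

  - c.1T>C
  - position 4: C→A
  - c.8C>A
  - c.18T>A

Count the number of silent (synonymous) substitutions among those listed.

1

Codon 1: TTT (Phe) → CTT (Leu) — missense.
Codon 2: CGT (Arg) → AGT (Ser) — missense.
Codon 3: CCC (Pro) → CAC (His) — missense.
Codon 6: GGT (Gly) → GGA (Gly) — synonymous.
Synonymous: 1 of 4.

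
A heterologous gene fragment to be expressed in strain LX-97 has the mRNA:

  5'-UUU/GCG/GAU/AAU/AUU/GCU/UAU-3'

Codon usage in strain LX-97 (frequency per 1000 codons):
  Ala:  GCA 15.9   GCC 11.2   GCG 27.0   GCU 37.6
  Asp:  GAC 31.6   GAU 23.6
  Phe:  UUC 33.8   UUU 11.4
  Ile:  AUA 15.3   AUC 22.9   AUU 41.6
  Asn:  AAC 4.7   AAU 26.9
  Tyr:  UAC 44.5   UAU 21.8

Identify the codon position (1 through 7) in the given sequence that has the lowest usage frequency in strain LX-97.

1

Codon 1 UUU (Phe): 11.4 per 1000.
Codon 2 GCG (Ala): 27.0 per 1000.
Codon 3 GAU (Asp): 23.6 per 1000.
Codon 4 AAU (Asn): 26.9 per 1000.
Codon 5 AUU (Ile): 41.6 per 1000.
Codon 6 GCU (Ala): 37.6 per 1000.
Codon 7 UAU (Tyr): 21.8 per 1000.
Lowest frequency is 11.4 at codon 1.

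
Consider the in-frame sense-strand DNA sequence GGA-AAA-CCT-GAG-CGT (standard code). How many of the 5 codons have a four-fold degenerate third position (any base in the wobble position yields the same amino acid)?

3

Codon 1 GGA (Gly): third position 4-fold.
Codon 2 AAA (Lys): third position 2-fold.
Codon 3 CCT (Pro): third position 4-fold.
Codon 4 GAG (Glu): third position 2-fold.
Codon 5 CGT (Arg): third position 4-fold.
Four-fold degenerate third positions: 3.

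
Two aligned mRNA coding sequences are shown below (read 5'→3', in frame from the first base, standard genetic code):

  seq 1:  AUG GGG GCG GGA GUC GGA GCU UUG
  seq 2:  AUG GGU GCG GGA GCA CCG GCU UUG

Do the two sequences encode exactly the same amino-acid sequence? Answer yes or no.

Codon 1: AUG Met / AUG Met — identical.
Codon 2: GGG Gly / GGU Gly — synonymous.
Codon 3: GCG Ala / GCG Ala — identical.
Codon 4: GGA Gly / GGA Gly — identical.
Codon 5: GUC Val / GCA Ala — nonsynonymous.
Codon 6: GGA Gly / CCG Pro — nonsynonymous.
Codon 7: GCU Ala / GCU Ala — identical.
Codon 8: UUG Leu / UUG Leu — identical.
Nonsynonymous differences: 2 → different protein.

no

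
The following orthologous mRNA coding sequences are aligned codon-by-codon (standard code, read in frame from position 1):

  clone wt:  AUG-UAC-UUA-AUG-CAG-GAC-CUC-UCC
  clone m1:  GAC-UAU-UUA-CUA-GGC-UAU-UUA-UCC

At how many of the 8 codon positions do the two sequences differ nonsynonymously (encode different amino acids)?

4

Codon 1: AUG Met / GAC Asp — nonsynonymous.
Codon 2: UAC Tyr / UAU Tyr — synonymous.
Codon 3: UUA Leu / UUA Leu — identical.
Codon 4: AUG Met / CUA Leu — nonsynonymous.
Codon 5: CAG Gln / GGC Gly — nonsynonymous.
Codon 6: GAC Asp / UAU Tyr — nonsynonymous.
Codon 7: CUC Leu / UUA Leu — synonymous.
Codon 8: UCC Ser / UCC Ser — identical.
Nonsynonymous differences: 4.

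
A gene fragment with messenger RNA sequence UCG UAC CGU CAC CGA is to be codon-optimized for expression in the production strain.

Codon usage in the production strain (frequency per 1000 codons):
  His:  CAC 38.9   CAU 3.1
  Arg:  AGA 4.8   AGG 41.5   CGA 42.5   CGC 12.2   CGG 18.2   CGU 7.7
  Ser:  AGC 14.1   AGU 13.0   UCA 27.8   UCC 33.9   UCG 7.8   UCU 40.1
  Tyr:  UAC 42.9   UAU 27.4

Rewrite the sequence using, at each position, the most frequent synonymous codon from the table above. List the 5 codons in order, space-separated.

Codon 1 (Ser): best is UCU at 40.1.
Codon 2 (Tyr): best is UAC at 42.9.
Codon 3 (Arg): best is CGA at 42.5.
Codon 4 (His): best is CAC at 38.9.
Codon 5 (Arg): best is CGA at 42.5.

UCU UAC CGA CAC CGA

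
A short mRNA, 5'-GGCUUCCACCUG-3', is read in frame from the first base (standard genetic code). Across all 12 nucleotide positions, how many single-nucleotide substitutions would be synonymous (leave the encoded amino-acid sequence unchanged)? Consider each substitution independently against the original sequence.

9

Codon 1 (GGC, Gly): 3 synonymous substitutions.
Codon 2 (UUC, Phe): 1 synonymous substitution.
Codon 3 (CAC, His): 1 synonymous substitution.
Codon 4 (CUG, Leu): 4 synonymous substitutions.
Total: 3 + 1 + 1 + 4 = 9.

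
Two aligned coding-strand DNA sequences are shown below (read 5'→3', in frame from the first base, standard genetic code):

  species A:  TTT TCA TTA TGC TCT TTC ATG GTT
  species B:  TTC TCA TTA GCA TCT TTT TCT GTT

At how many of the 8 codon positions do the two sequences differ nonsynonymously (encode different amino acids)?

2

Codon 1: TTT Phe / TTC Phe — synonymous.
Codon 2: TCA Ser / TCA Ser — identical.
Codon 3: TTA Leu / TTA Leu — identical.
Codon 4: TGC Cys / GCA Ala — nonsynonymous.
Codon 5: TCT Ser / TCT Ser — identical.
Codon 6: TTC Phe / TTT Phe — synonymous.
Codon 7: ATG Met / TCT Ser — nonsynonymous.
Codon 8: GTT Val / GTT Val — identical.
Nonsynonymous differences: 2.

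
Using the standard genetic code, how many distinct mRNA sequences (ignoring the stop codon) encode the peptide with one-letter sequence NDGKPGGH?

Asn: 2 codons.
Asp: 2 codons.
Gly: 4 codons.
Lys: 2 codons.
Pro: 4 codons.
Gly: 4 codons.
Gly: 4 codons.
His: 2 codons.
2 × 2 × 4 × 2 × 4 × 4 × 4 × 2 = 4096.

4096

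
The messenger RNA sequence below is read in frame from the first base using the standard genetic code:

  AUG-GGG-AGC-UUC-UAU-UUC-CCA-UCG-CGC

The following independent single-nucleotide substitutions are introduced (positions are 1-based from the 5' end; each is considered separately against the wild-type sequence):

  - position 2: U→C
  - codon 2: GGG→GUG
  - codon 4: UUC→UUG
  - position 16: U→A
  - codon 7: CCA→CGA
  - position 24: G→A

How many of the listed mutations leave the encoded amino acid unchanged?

1

Codon 1: AUG (Met) → ACG (Thr) — missense.
Codon 2: GGG (Gly) → GUG (Val) — missense.
Codon 4: UUC (Phe) → UUG (Leu) — missense.
Codon 6: UUC (Phe) → AUC (Ile) — missense.
Codon 7: CCA (Pro) → CGA (Arg) — missense.
Codon 8: UCG (Ser) → UCA (Ser) — synonymous.
Synonymous: 1 of 6.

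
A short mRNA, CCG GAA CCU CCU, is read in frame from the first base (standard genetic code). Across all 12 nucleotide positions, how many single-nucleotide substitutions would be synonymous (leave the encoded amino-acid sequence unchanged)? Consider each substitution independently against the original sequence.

10

Codon 1 (CCG, Pro): 3 synonymous substitutions.
Codon 2 (GAA, Glu): 1 synonymous substitution.
Codon 3 (CCU, Pro): 3 synonymous substitutions.
Codon 4 (CCU, Pro): 3 synonymous substitutions.
Total: 3 + 1 + 3 + 3 = 10.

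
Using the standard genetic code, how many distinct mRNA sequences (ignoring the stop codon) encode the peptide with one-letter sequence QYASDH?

Gln: 2 codons.
Tyr: 2 codons.
Ala: 4 codons.
Ser: 6 codons.
Asp: 2 codons.
His: 2 codons.
2 × 2 × 4 × 6 × 2 × 2 = 384.

384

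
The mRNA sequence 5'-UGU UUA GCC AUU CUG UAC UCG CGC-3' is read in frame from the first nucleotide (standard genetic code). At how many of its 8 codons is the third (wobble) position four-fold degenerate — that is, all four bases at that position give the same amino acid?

4

Codon 1 UGU (Cys): third position 2-fold.
Codon 2 UUA (Leu): third position 2-fold.
Codon 3 GCC (Ala): third position 4-fold.
Codon 4 AUU (Ile): third position 3-fold.
Codon 5 CUG (Leu): third position 4-fold.
Codon 6 UAC (Tyr): third position 2-fold.
Codon 7 UCG (Ser): third position 4-fold.
Codon 8 CGC (Arg): third position 4-fold.
Four-fold degenerate third positions: 4.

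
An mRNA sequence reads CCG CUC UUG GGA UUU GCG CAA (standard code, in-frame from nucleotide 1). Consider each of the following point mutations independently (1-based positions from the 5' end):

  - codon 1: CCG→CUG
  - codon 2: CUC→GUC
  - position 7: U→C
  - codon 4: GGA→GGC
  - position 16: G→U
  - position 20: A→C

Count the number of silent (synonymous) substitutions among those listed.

2

Codon 1: CCG (Pro) → CUG (Leu) — missense.
Codon 2: CUC (Leu) → GUC (Val) — missense.
Codon 3: UUG (Leu) → CUG (Leu) — synonymous.
Codon 4: GGA (Gly) → GGC (Gly) — synonymous.
Codon 6: GCG (Ala) → UCG (Ser) — missense.
Codon 7: CAA (Gln) → CCA (Pro) — missense.
Synonymous: 2 of 6.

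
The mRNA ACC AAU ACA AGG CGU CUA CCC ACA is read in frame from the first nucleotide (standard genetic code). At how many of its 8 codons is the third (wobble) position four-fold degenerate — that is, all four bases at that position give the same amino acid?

Codon 1 ACC (Thr): third position 4-fold.
Codon 2 AAU (Asn): third position 2-fold.
Codon 3 ACA (Thr): third position 4-fold.
Codon 4 AGG (Arg): third position 2-fold.
Codon 5 CGU (Arg): third position 4-fold.
Codon 6 CUA (Leu): third position 4-fold.
Codon 7 CCC (Pro): third position 4-fold.
Codon 8 ACA (Thr): third position 4-fold.
Four-fold degenerate third positions: 6.

6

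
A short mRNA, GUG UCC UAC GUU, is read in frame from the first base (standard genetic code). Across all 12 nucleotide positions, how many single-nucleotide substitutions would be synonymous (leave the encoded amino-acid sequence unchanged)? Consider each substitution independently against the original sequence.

10

Codon 1 (GUG, Val): 3 synonymous substitutions.
Codon 2 (UCC, Ser): 3 synonymous substitutions.
Codon 3 (UAC, Tyr): 1 synonymous substitution.
Codon 4 (GUU, Val): 3 synonymous substitutions.
Total: 3 + 3 + 1 + 3 = 10.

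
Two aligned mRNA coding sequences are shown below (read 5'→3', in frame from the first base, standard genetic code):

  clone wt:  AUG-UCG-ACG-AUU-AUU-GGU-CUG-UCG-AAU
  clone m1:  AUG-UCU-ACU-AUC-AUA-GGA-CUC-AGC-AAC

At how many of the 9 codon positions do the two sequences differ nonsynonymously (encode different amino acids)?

0

Codon 1: AUG Met / AUG Met — identical.
Codon 2: UCG Ser / UCU Ser — synonymous.
Codon 3: ACG Thr / ACU Thr — synonymous.
Codon 4: AUU Ile / AUC Ile — synonymous.
Codon 5: AUU Ile / AUA Ile — synonymous.
Codon 6: GGU Gly / GGA Gly — synonymous.
Codon 7: CUG Leu / CUC Leu — synonymous.
Codon 8: UCG Ser / AGC Ser — synonymous.
Codon 9: AAU Asn / AAC Asn — synonymous.
Nonsynonymous differences: 0.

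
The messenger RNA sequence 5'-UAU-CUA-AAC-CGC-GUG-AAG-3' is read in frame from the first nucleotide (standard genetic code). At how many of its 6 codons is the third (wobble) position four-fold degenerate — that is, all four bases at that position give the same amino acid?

3

Codon 1 UAU (Tyr): third position 2-fold.
Codon 2 CUA (Leu): third position 4-fold.
Codon 3 AAC (Asn): third position 2-fold.
Codon 4 CGC (Arg): third position 4-fold.
Codon 5 GUG (Val): third position 4-fold.
Codon 6 AAG (Lys): third position 2-fold.
Four-fold degenerate third positions: 3.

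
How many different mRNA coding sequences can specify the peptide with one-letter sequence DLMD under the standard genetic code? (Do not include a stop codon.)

24

Asp: 2 codons.
Leu: 6 codons.
Met: 1 codon.
Asp: 2 codons.
2 × 6 × 1 × 2 = 24.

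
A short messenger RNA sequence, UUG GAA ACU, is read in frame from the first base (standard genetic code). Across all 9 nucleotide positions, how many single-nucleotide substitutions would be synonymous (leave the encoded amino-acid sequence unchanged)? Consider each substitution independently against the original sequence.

Codon 1 (UUG, Leu): 2 synonymous substitutions.
Codon 2 (GAA, Glu): 1 synonymous substitution.
Codon 3 (ACU, Thr): 3 synonymous substitutions.
Total: 2 + 1 + 3 = 6.

6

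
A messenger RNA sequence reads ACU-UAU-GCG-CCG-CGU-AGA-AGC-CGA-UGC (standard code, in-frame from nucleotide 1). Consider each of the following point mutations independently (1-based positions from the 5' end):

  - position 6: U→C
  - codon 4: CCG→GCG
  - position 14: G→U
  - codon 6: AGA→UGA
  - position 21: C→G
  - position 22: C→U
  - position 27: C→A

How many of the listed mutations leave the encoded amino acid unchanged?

Codon 2: UAU (Tyr) → UAC (Tyr) — synonymous.
Codon 4: CCG (Pro) → GCG (Ala) — missense.
Codon 5: CGU (Arg) → CUU (Leu) — missense.
Codon 6: AGA (Arg) → UGA (Stop) — nonsense.
Codon 7: AGC (Ser) → AGG (Arg) — missense.
Codon 8: CGA (Arg) → UGA (Stop) — nonsense.
Codon 9: UGC (Cys) → UGA (Stop) — nonsense.
Synonymous: 1 of 7.

1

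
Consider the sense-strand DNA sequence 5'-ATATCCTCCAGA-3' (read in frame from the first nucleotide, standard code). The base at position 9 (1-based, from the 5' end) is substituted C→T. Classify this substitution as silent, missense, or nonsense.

Position 9 falls in codon 3: TCC → Ser.
After the substitution the codon is TCT → Ser.
Both encode Ser, so the change is synonymous.

silent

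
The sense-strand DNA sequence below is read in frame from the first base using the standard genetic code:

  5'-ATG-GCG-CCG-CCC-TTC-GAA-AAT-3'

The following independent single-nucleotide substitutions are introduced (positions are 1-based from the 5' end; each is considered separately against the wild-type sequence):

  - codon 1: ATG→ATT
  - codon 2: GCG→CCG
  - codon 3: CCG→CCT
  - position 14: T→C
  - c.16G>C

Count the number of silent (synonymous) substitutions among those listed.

1

Codon 1: ATG (Met) → ATT (Ile) — missense.
Codon 2: GCG (Ala) → CCG (Pro) — missense.
Codon 3: CCG (Pro) → CCT (Pro) — synonymous.
Codon 5: TTC (Phe) → TCC (Ser) — missense.
Codon 6: GAA (Glu) → CAA (Gln) — missense.
Synonymous: 1 of 5.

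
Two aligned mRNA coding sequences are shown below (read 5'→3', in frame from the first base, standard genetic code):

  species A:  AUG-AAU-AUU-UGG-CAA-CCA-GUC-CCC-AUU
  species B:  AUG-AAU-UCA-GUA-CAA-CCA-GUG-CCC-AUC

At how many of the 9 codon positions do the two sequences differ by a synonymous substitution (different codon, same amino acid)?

2

Codon 1: AUG Met / AUG Met — identical.
Codon 2: AAU Asn / AAU Asn — identical.
Codon 3: AUU Ile / UCA Ser — nonsynonymous.
Codon 4: UGG Trp / GUA Val — nonsynonymous.
Codon 5: CAA Gln / CAA Gln — identical.
Codon 6: CCA Pro / CCA Pro — identical.
Codon 7: GUC Val / GUG Val — synonymous.
Codon 8: CCC Pro / CCC Pro — identical.
Codon 9: AUU Ile / AUC Ile — synonymous.
Synonymous differences: 2.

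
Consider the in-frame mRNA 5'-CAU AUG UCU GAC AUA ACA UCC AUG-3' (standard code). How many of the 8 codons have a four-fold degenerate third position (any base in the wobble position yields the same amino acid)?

3

Codon 1 CAU (His): third position 2-fold.
Codon 2 AUG (Met): third position 1-fold.
Codon 3 UCU (Ser): third position 4-fold.
Codon 4 GAC (Asp): third position 2-fold.
Codon 5 AUA (Ile): third position 3-fold.
Codon 6 ACA (Thr): third position 4-fold.
Codon 7 UCC (Ser): third position 4-fold.
Codon 8 AUG (Met): third position 1-fold.
Four-fold degenerate third positions: 3.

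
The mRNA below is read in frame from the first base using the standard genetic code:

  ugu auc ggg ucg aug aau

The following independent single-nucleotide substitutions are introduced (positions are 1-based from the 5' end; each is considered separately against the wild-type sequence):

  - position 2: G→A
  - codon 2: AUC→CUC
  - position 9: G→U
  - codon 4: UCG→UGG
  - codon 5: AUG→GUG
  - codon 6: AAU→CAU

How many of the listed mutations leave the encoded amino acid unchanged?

Codon 1: UGU (Cys) → UAU (Tyr) — missense.
Codon 2: AUC (Ile) → CUC (Leu) — missense.
Codon 3: GGG (Gly) → GGU (Gly) — synonymous.
Codon 4: UCG (Ser) → UGG (Trp) — missense.
Codon 5: AUG (Met) → GUG (Val) — missense.
Codon 6: AAU (Asn) → CAU (His) — missense.
Synonymous: 1 of 6.

1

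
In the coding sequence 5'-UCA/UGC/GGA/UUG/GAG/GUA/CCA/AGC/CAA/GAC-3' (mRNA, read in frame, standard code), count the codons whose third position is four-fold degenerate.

4

Codon 1 UCA (Ser): third position 4-fold.
Codon 2 UGC (Cys): third position 2-fold.
Codon 3 GGA (Gly): third position 4-fold.
Codon 4 UUG (Leu): third position 2-fold.
Codon 5 GAG (Glu): third position 2-fold.
Codon 6 GUA (Val): third position 4-fold.
Codon 7 CCA (Pro): third position 4-fold.
Codon 8 AGC (Ser): third position 2-fold.
Codon 9 CAA (Gln): third position 2-fold.
Codon 10 GAC (Asp): third position 2-fold.
Four-fold degenerate third positions: 4.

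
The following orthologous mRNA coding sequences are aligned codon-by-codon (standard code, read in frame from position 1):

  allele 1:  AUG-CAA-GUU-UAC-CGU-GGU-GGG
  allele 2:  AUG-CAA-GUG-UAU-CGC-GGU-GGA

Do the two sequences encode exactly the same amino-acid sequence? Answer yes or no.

Codon 1: AUG Met / AUG Met — identical.
Codon 2: CAA Gln / CAA Gln — identical.
Codon 3: GUU Val / GUG Val — synonymous.
Codon 4: UAC Tyr / UAU Tyr — synonymous.
Codon 5: CGU Arg / CGC Arg — synonymous.
Codon 6: GGU Gly / GGU Gly — identical.
Codon 7: GGG Gly / GGA Gly — synonymous.
Nonsynonymous differences: 0 → same protein.

yes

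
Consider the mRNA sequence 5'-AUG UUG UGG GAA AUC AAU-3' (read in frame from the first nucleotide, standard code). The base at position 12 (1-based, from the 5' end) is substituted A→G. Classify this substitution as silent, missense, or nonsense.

Position 12 falls in codon 4: GAA → Glu.
After the substitution the codon is GAG → Glu.
Both encode Glu, so the change is synonymous.

silent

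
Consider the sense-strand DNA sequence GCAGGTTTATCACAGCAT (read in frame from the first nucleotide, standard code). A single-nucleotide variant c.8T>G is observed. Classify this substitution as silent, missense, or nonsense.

nonsense

Position 8 falls in codon 3: TTA → Leu.
After the substitution the codon is TGA → Stop.
The new codon is a stop codon, so this is a nonsense mutation.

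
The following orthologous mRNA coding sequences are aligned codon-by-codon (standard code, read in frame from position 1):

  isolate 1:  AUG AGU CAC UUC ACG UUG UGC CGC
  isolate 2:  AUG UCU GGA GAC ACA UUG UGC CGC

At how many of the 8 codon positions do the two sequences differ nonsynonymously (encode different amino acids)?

Codon 1: AUG Met / AUG Met — identical.
Codon 2: AGU Ser / UCU Ser — synonymous.
Codon 3: CAC His / GGA Gly — nonsynonymous.
Codon 4: UUC Phe / GAC Asp — nonsynonymous.
Codon 5: ACG Thr / ACA Thr — synonymous.
Codon 6: UUG Leu / UUG Leu — identical.
Codon 7: UGC Cys / UGC Cys — identical.
Codon 8: CGC Arg / CGC Arg — identical.
Nonsynonymous differences: 2.

2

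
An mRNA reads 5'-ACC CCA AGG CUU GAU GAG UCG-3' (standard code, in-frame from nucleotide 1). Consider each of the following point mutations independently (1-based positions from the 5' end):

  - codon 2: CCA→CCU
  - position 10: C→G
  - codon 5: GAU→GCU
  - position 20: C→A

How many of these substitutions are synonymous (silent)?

1

Codon 2: CCA (Pro) → CCU (Pro) — synonymous.
Codon 4: CUU (Leu) → GUU (Val) — missense.
Codon 5: GAU (Asp) → GCU (Ala) — missense.
Codon 7: UCG (Ser) → UAG (Stop) — nonsense.
Synonymous: 1 of 4.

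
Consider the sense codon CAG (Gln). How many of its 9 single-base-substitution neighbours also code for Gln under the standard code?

1

Position 1: none → 0 synonymous.
Position 2: none → 0 synonymous.
Position 3: CAA → 1 synonymous.
Total: 0 + 0 + 1 = 1.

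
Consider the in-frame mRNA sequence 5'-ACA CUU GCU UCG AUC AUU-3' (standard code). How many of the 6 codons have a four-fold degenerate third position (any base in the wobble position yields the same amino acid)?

4

Codon 1 ACA (Thr): third position 4-fold.
Codon 2 CUU (Leu): third position 4-fold.
Codon 3 GCU (Ala): third position 4-fold.
Codon 4 UCG (Ser): third position 4-fold.
Codon 5 AUC (Ile): third position 3-fold.
Codon 6 AUU (Ile): third position 3-fold.
Four-fold degenerate third positions: 4.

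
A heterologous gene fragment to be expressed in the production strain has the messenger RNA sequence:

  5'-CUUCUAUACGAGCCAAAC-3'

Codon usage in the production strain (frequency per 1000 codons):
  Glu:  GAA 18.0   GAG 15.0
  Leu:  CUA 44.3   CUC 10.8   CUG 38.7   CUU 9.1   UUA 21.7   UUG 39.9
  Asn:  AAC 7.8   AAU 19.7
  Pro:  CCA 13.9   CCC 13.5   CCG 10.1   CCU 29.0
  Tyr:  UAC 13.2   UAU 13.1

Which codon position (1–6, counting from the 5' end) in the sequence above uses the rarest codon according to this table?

6

Codon 1 CUU (Leu): 9.1 per 1000.
Codon 2 CUA (Leu): 44.3 per 1000.
Codon 3 UAC (Tyr): 13.2 per 1000.
Codon 4 GAG (Glu): 15.0 per 1000.
Codon 5 CCA (Pro): 13.9 per 1000.
Codon 6 AAC (Asn): 7.8 per 1000.
Lowest frequency is 7.8 at codon 6.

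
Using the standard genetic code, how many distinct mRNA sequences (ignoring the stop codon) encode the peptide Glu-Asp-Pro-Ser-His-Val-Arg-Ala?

Glu: 2 codons.
Asp: 2 codons.
Pro: 4 codons.
Ser: 6 codons.
His: 2 codons.
Val: 4 codons.
Arg: 6 codons.
Ala: 4 codons.
2 × 2 × 4 × 6 × 2 × 4 × 6 × 4 = 18432.

18432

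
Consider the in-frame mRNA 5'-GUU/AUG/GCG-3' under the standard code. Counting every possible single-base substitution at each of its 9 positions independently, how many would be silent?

Codon 1 (GUU, Val): 3 synonymous substitutions.
Codon 2 (AUG, Met): 0 synonymous substitutions.
Codon 3 (GCG, Ala): 3 synonymous substitutions.
Total: 3 + 0 + 3 = 6.

6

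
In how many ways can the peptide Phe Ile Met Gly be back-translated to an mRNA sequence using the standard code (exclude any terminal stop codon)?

Phe: 2 codons.
Ile: 3 codons.
Met: 1 codon.
Gly: 4 codons.
2 × 3 × 1 × 4 = 24.

24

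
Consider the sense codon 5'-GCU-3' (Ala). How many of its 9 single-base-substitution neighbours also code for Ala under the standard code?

Position 1: none → 0 synonymous.
Position 2: none → 0 synonymous.
Position 3: GCC, GCA, GCG → 3 synonymous.
Total: 0 + 0 + 3 = 3.

3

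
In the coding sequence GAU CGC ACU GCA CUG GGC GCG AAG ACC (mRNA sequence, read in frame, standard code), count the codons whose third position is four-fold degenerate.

Codon 1 GAU (Asp): third position 2-fold.
Codon 2 CGC (Arg): third position 4-fold.
Codon 3 ACU (Thr): third position 4-fold.
Codon 4 GCA (Ala): third position 4-fold.
Codon 5 CUG (Leu): third position 4-fold.
Codon 6 GGC (Gly): third position 4-fold.
Codon 7 GCG (Ala): third position 4-fold.
Codon 8 AAG (Lys): third position 2-fold.
Codon 9 ACC (Thr): third position 4-fold.
Four-fold degenerate third positions: 7.

7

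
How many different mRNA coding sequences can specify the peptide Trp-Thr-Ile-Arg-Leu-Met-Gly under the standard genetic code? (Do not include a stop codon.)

Trp: 1 codon.
Thr: 4 codons.
Ile: 3 codons.
Arg: 6 codons.
Leu: 6 codons.
Met: 1 codon.
Gly: 4 codons.
1 × 4 × 3 × 6 × 6 × 1 × 4 = 1728.

1728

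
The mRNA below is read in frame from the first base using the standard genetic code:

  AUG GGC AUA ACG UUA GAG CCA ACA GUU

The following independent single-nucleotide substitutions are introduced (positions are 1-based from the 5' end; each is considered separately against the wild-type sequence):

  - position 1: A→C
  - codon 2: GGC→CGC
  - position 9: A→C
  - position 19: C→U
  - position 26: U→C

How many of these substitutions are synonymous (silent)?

Codon 1: AUG (Met) → CUG (Leu) — missense.
Codon 2: GGC (Gly) → CGC (Arg) — missense.
Codon 3: AUA (Ile) → AUC (Ile) — synonymous.
Codon 7: CCA (Pro) → UCA (Ser) — missense.
Codon 9: GUU (Val) → GCU (Ala) — missense.
Synonymous: 1 of 5.

1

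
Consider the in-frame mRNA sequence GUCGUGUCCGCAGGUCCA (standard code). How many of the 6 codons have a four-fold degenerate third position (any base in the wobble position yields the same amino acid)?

6

Codon 1 GUC (Val): third position 4-fold.
Codon 2 GUG (Val): third position 4-fold.
Codon 3 UCC (Ser): third position 4-fold.
Codon 4 GCA (Ala): third position 4-fold.
Codon 5 GGU (Gly): third position 4-fold.
Codon 6 CCA (Pro): third position 4-fold.
Four-fold degenerate third positions: 6.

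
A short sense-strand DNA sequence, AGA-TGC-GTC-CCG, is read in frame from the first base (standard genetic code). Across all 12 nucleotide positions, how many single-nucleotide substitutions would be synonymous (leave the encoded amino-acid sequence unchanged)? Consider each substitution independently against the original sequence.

9

Codon 1 (AGA, Arg): 2 synonymous substitutions.
Codon 2 (TGC, Cys): 1 synonymous substitution.
Codon 3 (GTC, Val): 3 synonymous substitutions.
Codon 4 (CCG, Pro): 3 synonymous substitutions.
Total: 2 + 1 + 3 + 3 = 9.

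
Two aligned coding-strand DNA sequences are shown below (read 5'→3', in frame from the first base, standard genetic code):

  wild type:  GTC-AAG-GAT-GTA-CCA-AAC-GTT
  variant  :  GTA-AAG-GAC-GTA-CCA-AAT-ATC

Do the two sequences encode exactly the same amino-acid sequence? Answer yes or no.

no

Codon 1: GTC Val / GTA Val — synonymous.
Codon 2: AAG Lys / AAG Lys — identical.
Codon 3: GAT Asp / GAC Asp — synonymous.
Codon 4: GTA Val / GTA Val — identical.
Codon 5: CCA Pro / CCA Pro — identical.
Codon 6: AAC Asn / AAT Asn — synonymous.
Codon 7: GTT Val / ATC Ile — nonsynonymous.
Nonsynonymous differences: 1 → different protein.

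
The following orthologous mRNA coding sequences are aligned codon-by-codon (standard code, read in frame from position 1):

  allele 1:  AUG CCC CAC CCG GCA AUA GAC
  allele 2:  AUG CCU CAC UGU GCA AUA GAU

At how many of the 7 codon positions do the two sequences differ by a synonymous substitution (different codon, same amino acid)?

2

Codon 1: AUG Met / AUG Met — identical.
Codon 2: CCC Pro / CCU Pro — synonymous.
Codon 3: CAC His / CAC His — identical.
Codon 4: CCG Pro / UGU Cys — nonsynonymous.
Codon 5: GCA Ala / GCA Ala — identical.
Codon 6: AUA Ile / AUA Ile — identical.
Codon 7: GAC Asp / GAU Asp — synonymous.
Synonymous differences: 2.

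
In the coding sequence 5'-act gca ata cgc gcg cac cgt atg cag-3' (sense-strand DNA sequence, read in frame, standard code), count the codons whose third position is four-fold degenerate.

Codon 1 ACT (Thr): third position 4-fold.
Codon 2 GCA (Ala): third position 4-fold.
Codon 3 ATA (Ile): third position 3-fold.
Codon 4 CGC (Arg): third position 4-fold.
Codon 5 GCG (Ala): third position 4-fold.
Codon 6 CAC (His): third position 2-fold.
Codon 7 CGT (Arg): third position 4-fold.
Codon 8 ATG (Met): third position 1-fold.
Codon 9 CAG (Gln): third position 2-fold.
Four-fold degenerate third positions: 5.

5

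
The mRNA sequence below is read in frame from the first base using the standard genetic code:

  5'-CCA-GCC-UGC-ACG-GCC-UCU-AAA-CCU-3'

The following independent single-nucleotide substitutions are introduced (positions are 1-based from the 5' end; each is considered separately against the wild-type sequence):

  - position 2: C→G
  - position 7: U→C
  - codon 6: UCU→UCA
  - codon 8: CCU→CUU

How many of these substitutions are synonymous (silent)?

1

Codon 1: CCA (Pro) → CGA (Arg) — missense.
Codon 3: UGC (Cys) → CGC (Arg) — missense.
Codon 6: UCU (Ser) → UCA (Ser) — synonymous.
Codon 8: CCU (Pro) → CUU (Leu) — missense.
Synonymous: 1 of 4.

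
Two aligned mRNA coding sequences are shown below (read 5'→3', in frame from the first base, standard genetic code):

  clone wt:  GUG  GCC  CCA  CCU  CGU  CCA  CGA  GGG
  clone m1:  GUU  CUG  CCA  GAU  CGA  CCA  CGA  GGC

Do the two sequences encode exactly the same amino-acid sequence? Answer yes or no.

Codon 1: GUG Val / GUU Val — synonymous.
Codon 2: GCC Ala / CUG Leu — nonsynonymous.
Codon 3: CCA Pro / CCA Pro — identical.
Codon 4: CCU Pro / GAU Asp — nonsynonymous.
Codon 5: CGU Arg / CGA Arg — synonymous.
Codon 6: CCA Pro / CCA Pro — identical.
Codon 7: CGA Arg / CGA Arg — identical.
Codon 8: GGG Gly / GGC Gly — synonymous.
Nonsynonymous differences: 2 → different protein.

no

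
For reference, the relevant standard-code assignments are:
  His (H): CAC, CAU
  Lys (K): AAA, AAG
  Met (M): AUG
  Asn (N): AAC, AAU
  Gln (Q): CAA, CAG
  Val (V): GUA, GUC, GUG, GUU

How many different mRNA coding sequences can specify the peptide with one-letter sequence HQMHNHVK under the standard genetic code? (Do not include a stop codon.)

256

His: 2 codons.
Gln: 2 codons.
Met: 1 codon.
His: 2 codons.
Asn: 2 codons.
His: 2 codons.
Val: 4 codons.
Lys: 2 codons.
2 × 2 × 1 × 2 × 2 × 2 × 4 × 2 = 256.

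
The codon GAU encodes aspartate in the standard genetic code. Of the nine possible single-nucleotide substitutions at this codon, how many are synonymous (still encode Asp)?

1

Position 1: none → 0 synonymous.
Position 2: none → 0 synonymous.
Position 3: GAC → 1 synonymous.
Total: 0 + 0 + 1 = 1.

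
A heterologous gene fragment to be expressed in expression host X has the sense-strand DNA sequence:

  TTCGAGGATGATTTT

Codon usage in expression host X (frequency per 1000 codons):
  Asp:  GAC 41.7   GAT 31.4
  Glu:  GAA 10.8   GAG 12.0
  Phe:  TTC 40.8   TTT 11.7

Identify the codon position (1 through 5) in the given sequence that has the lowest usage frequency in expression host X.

Codon 1 TTC (Phe): 40.8 per 1000.
Codon 2 GAG (Glu): 12.0 per 1000.
Codon 3 GAT (Asp): 31.4 per 1000.
Codon 4 GAT (Asp): 31.4 per 1000.
Codon 5 TTT (Phe): 11.7 per 1000.
Lowest frequency is 11.7 at codon 5.

5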